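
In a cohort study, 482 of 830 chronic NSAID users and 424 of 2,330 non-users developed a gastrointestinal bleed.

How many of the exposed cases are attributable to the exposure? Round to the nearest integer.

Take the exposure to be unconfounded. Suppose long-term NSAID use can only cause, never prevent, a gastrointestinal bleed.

p₁ = P(outcome | exposed) = 482/830 = 0.58072
p₀ = P(outcome | unexposed) = 424/2330 = 0.18197
PN = (p₁ − p₀)/p₁ = (0.58072 − 0.18197) / 0.58072 ≈ 0.68664.
Attributable cases ≈ PN × (exposed cases) = 0.68664 × 482 ≈ 330.96.

about 331 cases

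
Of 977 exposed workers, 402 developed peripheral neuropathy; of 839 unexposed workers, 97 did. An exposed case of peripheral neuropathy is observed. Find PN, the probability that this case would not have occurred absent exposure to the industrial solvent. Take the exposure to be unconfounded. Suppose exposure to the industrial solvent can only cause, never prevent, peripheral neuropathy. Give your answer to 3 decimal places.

PN ≈ 0.719

p₁ = P(outcome | exposed) = 402/977 = 0.41146
p₀ = P(outcome | unexposed) = 97/839 = 0.11561
Under exogeneity and monotonicity, PN = (p₁ − p₀) / p₁.
PN = (0.41146 − 0.11561) / 0.41146 = 0.29585 / 0.41146 ≈ 0.7190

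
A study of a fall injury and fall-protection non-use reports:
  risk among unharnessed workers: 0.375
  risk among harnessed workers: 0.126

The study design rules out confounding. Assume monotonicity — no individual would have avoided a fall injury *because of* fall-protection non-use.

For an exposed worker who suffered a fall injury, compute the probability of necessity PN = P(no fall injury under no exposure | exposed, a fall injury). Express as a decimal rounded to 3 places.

PN ≈ 0.664

Let p₁ = 0.375, p₀ = 0.126.
Under exogeneity and monotonicity, PN = (p₁ − p₀) / p₁.
PN = (0.375 − 0.126) / 0.375 = 0.249 / 0.375 ≈ 0.6640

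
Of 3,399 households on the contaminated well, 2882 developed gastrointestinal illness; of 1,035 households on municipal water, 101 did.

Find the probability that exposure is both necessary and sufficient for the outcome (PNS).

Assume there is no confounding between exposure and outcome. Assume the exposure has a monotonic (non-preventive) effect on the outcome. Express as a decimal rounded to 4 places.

PNS ≈ 0.7503

p₁ = P(outcome | exposed) = 2882/3399 = 0.8479
p₀ = P(outcome | unexposed) = 101/1035 = 0.097585
Under exogeneity and monotonicity, PNS = p₁ − p₀.
PNS = 0.8479 − 0.097585 = 0.75031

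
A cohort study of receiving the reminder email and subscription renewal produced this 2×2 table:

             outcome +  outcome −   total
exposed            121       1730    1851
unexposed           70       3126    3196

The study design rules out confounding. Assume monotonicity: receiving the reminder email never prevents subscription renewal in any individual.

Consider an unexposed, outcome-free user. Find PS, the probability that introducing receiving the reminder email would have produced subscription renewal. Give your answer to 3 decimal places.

p₁ = P(outcome | exposed) = 121/1851 = 0.06537
p₀ = P(outcome | unexposed) = 70/3196 = 0.021902
Under exogeneity and monotonicity, PS = (p₁ − p₀) / (1 − p₀).
PS = (0.06537 − 0.021902) / (1 − 0.021902) = 0.043468 / 0.9781 ≈ 0.0444

PS ≈ 0.044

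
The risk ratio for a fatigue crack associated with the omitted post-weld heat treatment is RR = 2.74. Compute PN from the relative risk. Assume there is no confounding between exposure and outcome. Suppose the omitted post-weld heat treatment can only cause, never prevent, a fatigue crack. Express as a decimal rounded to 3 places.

Under exogeneity and monotonicity, PN = (RR − 1) / RR = 1 − 1/RR.
PN = (2.74 − 1) / 2.74 = 1.74 / 2.74 ≈ 0.6350

PN ≈ 0.635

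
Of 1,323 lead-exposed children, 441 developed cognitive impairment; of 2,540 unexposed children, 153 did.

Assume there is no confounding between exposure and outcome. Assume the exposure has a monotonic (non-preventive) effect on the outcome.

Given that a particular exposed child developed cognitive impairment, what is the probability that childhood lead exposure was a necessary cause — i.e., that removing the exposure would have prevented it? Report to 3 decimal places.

p₁ = P(outcome | exposed) = 441/1323 = 0.33333
p₀ = P(outcome | unexposed) = 153/2540 = 0.060236
Under exogeneity and monotonicity, PN = (p₁ − p₀) / p₁.
PN = (0.33333 − 0.060236) / 0.33333 = 0.2731 / 0.33333 ≈ 0.8193

PN ≈ 0.819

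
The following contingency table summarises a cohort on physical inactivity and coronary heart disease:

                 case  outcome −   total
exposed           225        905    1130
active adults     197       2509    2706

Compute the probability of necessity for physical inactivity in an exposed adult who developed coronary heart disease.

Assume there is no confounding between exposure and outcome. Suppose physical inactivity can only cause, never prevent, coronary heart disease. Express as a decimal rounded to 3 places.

p₁ = P(outcome | exposed) = 225/1130 = 0.19912
p₀ = P(outcome | unexposed) = 197/2706 = 0.072801
Under exogeneity and monotonicity, PN = (p₁ − p₀) / p₁.
PN = (0.19912 − 0.072801) / 0.19912 = 0.12631 / 0.19912 ≈ 0.6344

PN ≈ 0.634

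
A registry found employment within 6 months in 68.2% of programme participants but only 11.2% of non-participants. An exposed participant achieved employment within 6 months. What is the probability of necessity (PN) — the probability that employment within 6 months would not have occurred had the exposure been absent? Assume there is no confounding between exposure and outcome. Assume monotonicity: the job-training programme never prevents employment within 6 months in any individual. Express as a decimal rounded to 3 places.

PN ≈ 0.836

p₁ = 0.682, p₀ = 0.112.
Under exogeneity and monotonicity, PN = (p₁ − p₀) / p₁.
PN = (0.682 − 0.112) / 0.682 = 0.57 / 0.682 ≈ 0.8358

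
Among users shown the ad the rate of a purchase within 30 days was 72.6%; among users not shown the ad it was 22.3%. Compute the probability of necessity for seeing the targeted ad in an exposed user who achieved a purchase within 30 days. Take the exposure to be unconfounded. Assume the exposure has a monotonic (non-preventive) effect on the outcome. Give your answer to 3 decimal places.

PN ≈ 0.693

p₁ = 0.726, p₀ = 0.223.
Under exogeneity and monotonicity, PN = (p₁ − p₀) / p₁.
PN = (0.726 − 0.223) / 0.726 = 0.503 / 0.726 ≈ 0.6928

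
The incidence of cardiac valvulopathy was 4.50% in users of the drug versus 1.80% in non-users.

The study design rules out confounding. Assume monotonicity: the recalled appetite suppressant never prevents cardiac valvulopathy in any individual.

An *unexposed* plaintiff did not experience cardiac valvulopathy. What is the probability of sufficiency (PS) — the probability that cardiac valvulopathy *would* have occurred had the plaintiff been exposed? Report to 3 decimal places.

PS ≈ 0.027

p₁ = 0.045, p₀ = 0.018.
Under exogeneity and monotonicity, PS = (p₁ − p₀) / (1 − p₀).
PS = (0.045 − 0.018) / (1 − 0.018) = 0.027 / 0.982 ≈ 0.0275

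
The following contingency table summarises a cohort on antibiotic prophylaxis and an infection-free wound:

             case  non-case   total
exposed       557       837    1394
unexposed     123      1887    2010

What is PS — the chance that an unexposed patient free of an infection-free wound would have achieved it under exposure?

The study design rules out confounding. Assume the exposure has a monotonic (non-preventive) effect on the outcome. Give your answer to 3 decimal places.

PS ≈ 0.360

p₁ = P(outcome | exposed) = 557/1394 = 0.39957
p₀ = P(outcome | unexposed) = 123/2010 = 0.061194
Under exogeneity and monotonicity, PS = (p₁ − p₀)/(1 − p₀).
PS = (0.39957 − 0.061194) / 0.93881 ≈ 0.3604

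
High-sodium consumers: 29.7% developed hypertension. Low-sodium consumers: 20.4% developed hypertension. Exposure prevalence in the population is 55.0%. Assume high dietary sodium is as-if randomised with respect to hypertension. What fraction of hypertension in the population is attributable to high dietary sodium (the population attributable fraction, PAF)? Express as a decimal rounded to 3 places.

p₁ = 0.297, p₀ = 0.204.
Overall risk P(Y=1) = π·p₁ + (1−π)·p₀ = 0.55×0.297 + 0.45×0.204 = 0.25515.
Under exogeneity, PAF = [P(Y=1) − p₀] / P(Y=1).
PAF = (0.25515 − 0.204) / 0.25515 ≈ 0.2005

PAF ≈ 0.200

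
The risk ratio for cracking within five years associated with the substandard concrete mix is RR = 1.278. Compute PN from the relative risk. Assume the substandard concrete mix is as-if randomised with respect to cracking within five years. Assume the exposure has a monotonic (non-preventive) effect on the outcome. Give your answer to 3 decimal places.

PN ≈ 0.218

Under exogeneity and monotonicity, PN = (RR − 1) / RR = 1 − 1/RR.
PN = (1.278 − 1) / 1.278 = 0.278 / 1.278 ≈ 0.2175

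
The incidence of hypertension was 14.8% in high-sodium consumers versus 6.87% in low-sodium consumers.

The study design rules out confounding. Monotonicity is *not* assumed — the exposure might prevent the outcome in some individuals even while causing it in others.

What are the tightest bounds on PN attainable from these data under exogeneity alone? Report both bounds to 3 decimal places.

p₁ = 0.148, p₀ = 0.0687.
Under exogeneity alone the bounds on PN are max{0,(p₁−p₀)/p₁} ≤ PN ≤ min{1,(1−p₀)/p₁}.
  lower = (p₁ − p₀)/p₁ = 0.0793 / 0.148 ≈ 0.5358
  upper = min{1, (1 − p₀)/p₁} = 0.9313 / 0.148 ≈ 6.2926 → capped at 1

0.536 ≤ PN ≤ 1.000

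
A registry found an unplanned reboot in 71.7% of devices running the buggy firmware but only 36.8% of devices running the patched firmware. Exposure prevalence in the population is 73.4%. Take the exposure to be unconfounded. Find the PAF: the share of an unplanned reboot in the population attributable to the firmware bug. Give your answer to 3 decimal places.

p₁ = 0.717, p₀ = 0.368.
Overall risk P(Y=1) = π·p₁ + (1−π)·p₀ = 0.734×0.717 + 0.266×0.368 = 0.62417.
Under exogeneity, PAF = [P(Y=1) − p₀] / P(Y=1).
PAF = (0.62417 − 0.368) / 0.62417 ≈ 0.4104

PAF ≈ 0.410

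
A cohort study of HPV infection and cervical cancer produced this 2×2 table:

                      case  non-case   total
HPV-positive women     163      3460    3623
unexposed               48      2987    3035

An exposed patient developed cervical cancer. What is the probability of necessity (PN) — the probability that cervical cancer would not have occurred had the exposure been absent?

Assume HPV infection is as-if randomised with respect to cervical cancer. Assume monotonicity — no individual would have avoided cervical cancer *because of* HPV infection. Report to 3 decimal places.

PN ≈ 0.648

p₁ = P(outcome | exposed) = 163/3623 = 0.04499
p₀ = P(outcome | unexposed) = 48/3035 = 0.015815
Under exogeneity and monotonicity, PN = (p₁ − p₀)/p₁.
PN = (0.04499 − 0.015815) / 0.04499 ≈ 0.6485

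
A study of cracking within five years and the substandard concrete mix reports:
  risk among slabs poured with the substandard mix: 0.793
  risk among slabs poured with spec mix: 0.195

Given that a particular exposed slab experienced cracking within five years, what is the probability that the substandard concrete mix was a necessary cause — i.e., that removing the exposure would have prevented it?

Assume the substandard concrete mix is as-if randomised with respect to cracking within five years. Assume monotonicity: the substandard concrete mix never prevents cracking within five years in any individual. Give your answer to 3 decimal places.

PN ≈ 0.754

Let p₁ = 0.793, p₀ = 0.195.
Under exogeneity and monotonicity, PN = (p₁ − p₀) / p₁.
PN = (0.793 − 0.195) / 0.793 = 0.598 / 0.793 ≈ 0.7541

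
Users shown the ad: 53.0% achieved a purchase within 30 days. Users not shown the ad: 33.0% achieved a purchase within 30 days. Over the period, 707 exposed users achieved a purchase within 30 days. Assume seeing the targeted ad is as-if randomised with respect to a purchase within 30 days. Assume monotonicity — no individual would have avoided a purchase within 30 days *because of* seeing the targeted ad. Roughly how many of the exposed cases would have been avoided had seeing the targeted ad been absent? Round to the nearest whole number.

about 267 cases

p₁ = 0.53, p₀ = 0.33.
PN = (p₁ − p₀)/p₁ = (0.53 − 0.33) / 0.53 ≈ 0.37736.
Attributable cases ≈ PN × (exposed cases) = 0.37736 × 707 ≈ 266.79.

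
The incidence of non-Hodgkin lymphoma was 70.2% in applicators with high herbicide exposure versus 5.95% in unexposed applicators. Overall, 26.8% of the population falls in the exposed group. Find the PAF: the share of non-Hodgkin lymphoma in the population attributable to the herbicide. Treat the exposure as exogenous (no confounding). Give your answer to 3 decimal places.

PAF ≈ 0.743

p₁ = 0.702, p₀ = 0.0595.
Overall risk P(Y=1) = π·p₁ + (1−π)·p₀ = 0.268×0.702 + 0.732×0.0595 = 0.23169.
Under exogeneity, PAF = [P(Y=1) − p₀] / P(Y=1).
PAF = (0.23169 − 0.0595) / 0.23169 ≈ 0.7432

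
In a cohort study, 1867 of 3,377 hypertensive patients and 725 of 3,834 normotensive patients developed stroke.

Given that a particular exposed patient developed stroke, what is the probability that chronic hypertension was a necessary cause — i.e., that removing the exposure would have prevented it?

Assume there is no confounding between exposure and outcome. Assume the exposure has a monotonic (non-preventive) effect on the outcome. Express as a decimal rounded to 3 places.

p₁ = P(outcome | exposed) = 1867/3377 = 0.55286
p₀ = P(outcome | unexposed) = 725/3834 = 0.1891
Under exogeneity and monotonicity, PN = (p₁ − p₀) / p₁.
PN = (0.55286 − 0.1891) / 0.55286 = 0.36376 / 0.55286 ≈ 0.6580

PN ≈ 0.658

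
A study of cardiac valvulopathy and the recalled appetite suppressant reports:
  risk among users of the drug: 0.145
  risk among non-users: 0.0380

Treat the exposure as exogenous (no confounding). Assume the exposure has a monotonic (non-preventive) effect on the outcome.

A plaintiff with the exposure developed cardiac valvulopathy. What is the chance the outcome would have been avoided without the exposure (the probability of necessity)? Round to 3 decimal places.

Let p₁ = 0.145, p₀ = 0.038.
Under exogeneity and monotonicity, PN = (p₁ − p₀) / p₁.
PN = (0.145 − 0.038) / 0.145 = 0.107 / 0.145 ≈ 0.7379

PN ≈ 0.738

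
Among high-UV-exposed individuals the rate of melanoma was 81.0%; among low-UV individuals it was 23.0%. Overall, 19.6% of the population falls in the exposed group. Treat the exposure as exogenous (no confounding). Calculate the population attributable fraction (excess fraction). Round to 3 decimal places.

p₁ = 0.81, p₀ = 0.23.
Overall risk P(Y=1) = π·p₁ + (1−π)·p₀ = 0.196×0.81 + 0.804×0.23 = 0.34368.
Under exogeneity, PAF = [P(Y=1) − p₀] / P(Y=1).
PAF = (0.34368 − 0.23) / 0.34368 ≈ 0.3308

PAF ≈ 0.331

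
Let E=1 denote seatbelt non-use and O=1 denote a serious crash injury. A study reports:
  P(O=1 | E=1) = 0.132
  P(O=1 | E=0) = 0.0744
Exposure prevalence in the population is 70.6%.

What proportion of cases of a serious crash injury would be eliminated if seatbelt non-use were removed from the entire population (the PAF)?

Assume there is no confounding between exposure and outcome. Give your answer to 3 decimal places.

Let p₁ = 0.132, p₀ = 0.0744.
Overall risk P(Y=1) = π·p₁ + (1−π)·p₀ = 0.706×0.132 + 0.294×0.0744 = 0.11507.
Under exogeneity, PAF = [P(Y=1) − p₀] / P(Y=1).
PAF = (0.11507 − 0.0744) / 0.11507 ≈ 0.3534

PAF ≈ 0.353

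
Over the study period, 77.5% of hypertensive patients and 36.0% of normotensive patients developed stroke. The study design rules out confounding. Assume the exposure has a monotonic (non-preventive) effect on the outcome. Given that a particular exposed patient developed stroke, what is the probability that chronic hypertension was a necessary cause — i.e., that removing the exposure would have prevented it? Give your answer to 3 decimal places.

PN ≈ 0.535

p₁ = 0.775, p₀ = 0.36.
Under exogeneity and monotonicity, PN = (p₁ − p₀) / p₁.
PN = (0.775 − 0.36) / 0.775 = 0.415 / 0.775 ≈ 0.5355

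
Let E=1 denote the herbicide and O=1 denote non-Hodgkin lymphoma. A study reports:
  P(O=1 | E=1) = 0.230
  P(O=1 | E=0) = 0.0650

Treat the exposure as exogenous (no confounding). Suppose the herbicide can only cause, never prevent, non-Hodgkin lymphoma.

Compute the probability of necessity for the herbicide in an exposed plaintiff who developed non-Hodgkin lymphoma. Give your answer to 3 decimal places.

Let p₁ = 0.23, p₀ = 0.065.
Under exogeneity and monotonicity, PN = (p₁ − p₀) / p₁.
PN = (0.23 − 0.065) / 0.23 = 0.165 / 0.23 ≈ 0.7174

PN ≈ 0.717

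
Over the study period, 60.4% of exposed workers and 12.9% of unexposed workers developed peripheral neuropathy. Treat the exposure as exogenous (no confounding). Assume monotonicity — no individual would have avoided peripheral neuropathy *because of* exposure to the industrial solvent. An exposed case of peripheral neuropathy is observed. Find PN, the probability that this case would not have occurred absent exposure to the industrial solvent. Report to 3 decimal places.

p₁ = 0.604, p₀ = 0.129.
Under exogeneity and monotonicity, PN = (p₁ − p₀) / p₁.
PN = (0.604 − 0.129) / 0.604 = 0.475 / 0.604 ≈ 0.7864

PN ≈ 0.786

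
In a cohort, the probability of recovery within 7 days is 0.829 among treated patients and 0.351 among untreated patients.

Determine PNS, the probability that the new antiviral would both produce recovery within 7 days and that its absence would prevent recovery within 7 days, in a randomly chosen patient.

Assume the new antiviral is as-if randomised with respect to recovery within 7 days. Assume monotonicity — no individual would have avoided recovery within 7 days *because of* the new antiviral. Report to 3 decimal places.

PNS ≈ 0.478

Let p₁ = 0.829, p₀ = 0.351.
Under exogeneity and monotonicity, PNS = p₁ − p₀.
PNS = 0.829 − 0.351 = 0.478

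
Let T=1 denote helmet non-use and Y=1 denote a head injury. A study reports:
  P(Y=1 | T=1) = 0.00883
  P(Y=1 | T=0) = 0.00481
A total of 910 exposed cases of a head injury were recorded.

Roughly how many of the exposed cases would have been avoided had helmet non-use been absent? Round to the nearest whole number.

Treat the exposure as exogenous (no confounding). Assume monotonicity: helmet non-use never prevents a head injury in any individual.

about 414 cases

Let p₁ = 0.00883, p₀ = 0.00481.
PN = (p₁ − p₀)/p₁ = (0.00883 − 0.00481) / 0.00883 ≈ 0.45527.
Attributable cases ≈ PN × (exposed cases) = 0.45527 × 910 ≈ 414.29.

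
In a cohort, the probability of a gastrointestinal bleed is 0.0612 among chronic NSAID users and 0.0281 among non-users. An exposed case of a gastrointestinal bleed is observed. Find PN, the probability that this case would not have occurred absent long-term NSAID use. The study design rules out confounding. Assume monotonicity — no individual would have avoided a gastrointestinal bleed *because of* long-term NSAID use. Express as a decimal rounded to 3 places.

Let p₁ = 0.0612, p₀ = 0.0281.
Under exogeneity and monotonicity, PN = (p₁ − p₀) / p₁.
PN = (0.0612 − 0.0281) / 0.0612 = 0.0331 / 0.0612 ≈ 0.5408

PN ≈ 0.541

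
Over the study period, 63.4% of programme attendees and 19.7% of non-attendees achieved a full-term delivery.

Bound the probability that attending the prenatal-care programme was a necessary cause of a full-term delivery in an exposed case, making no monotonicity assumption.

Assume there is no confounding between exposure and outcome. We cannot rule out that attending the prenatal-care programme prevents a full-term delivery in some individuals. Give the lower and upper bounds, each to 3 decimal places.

0.689 ≤ PN ≤ 1.000

p₁ = 0.634, p₀ = 0.197.
Under exogeneity alone the bounds on PN are max{0,(p₁−p₀)/p₁} ≤ PN ≤ min{1,(1−p₀)/p₁}.
  lower = (p₁ − p₀)/p₁ = 0.437 / 0.634 ≈ 0.6893
  upper = min{1, (1 − p₀)/p₁} = 0.803 / 0.634 ≈ 1.2666 → capped at 1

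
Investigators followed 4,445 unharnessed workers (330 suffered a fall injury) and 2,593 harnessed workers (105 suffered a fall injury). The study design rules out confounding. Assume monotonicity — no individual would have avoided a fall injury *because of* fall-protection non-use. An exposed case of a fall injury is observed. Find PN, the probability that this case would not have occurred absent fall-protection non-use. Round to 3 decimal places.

PN ≈ 0.455

p₁ = P(outcome | exposed) = 330/4445 = 0.074241
p₀ = P(outcome | unexposed) = 105/2593 = 0.040494
Under exogeneity and monotonicity, PN = (p₁ − p₀) / p₁.
PN = (0.074241 − 0.040494) / 0.074241 = 0.033747 / 0.074241 ≈ 0.4546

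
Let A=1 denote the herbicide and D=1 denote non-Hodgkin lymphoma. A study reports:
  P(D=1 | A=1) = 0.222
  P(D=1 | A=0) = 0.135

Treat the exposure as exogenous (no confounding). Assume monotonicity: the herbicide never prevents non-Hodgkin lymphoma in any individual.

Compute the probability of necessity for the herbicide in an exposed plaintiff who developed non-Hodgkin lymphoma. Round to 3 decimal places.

Let p₁ = 0.222, p₀ = 0.135.
Under exogeneity and monotonicity, PN = (p₁ − p₀) / p₁.
PN = (0.222 − 0.135) / 0.222 = 0.087 / 0.222 ≈ 0.3919

PN ≈ 0.392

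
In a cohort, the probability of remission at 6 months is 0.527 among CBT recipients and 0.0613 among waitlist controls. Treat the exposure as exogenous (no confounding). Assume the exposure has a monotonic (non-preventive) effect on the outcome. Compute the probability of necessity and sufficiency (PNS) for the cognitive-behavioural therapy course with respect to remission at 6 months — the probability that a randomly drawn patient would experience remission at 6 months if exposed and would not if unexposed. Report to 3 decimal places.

Let p₁ = 0.527, p₀ = 0.0613.
Under exogeneity and monotonicity, PNS = p₁ − p₀.
PNS = 0.527 − 0.0613 = 0.4657

PNS ≈ 0.466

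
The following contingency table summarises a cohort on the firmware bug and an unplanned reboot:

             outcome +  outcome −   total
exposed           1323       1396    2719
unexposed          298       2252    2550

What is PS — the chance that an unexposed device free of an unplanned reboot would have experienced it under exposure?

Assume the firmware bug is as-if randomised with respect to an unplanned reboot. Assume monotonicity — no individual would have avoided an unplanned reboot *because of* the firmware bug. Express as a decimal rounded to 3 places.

PS ≈ 0.419

p₁ = P(outcome | exposed) = 1323/2719 = 0.48658
p₀ = P(outcome | unexposed) = 298/2550 = 0.11686
Under exogeneity and monotonicity, PS = (p₁ − p₀)/(1 − p₀).
PS = (0.48658 − 0.11686) / 0.88314 ≈ 0.4186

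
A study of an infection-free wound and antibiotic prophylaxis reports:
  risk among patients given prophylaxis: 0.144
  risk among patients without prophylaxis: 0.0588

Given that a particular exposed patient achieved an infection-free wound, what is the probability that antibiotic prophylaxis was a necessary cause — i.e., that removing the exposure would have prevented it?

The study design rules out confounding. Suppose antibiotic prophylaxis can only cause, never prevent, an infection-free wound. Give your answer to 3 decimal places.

PN ≈ 0.592

Let p₁ = 0.144, p₀ = 0.0588.
Under exogeneity and monotonicity, PN = (p₁ − p₀) / p₁.
PN = (0.144 − 0.0588) / 0.144 = 0.0852 / 0.144 ≈ 0.5917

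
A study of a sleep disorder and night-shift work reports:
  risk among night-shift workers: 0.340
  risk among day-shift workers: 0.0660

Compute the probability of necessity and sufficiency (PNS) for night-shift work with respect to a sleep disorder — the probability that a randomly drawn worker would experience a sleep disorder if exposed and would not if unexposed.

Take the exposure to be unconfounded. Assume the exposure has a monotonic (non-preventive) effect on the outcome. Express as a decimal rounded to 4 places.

PNS ≈ 0.2740

Let p₁ = 0.34, p₀ = 0.066.
Under exogeneity and monotonicity, PNS = p₁ − p₀.
PNS = 0.34 − 0.066 = 0.274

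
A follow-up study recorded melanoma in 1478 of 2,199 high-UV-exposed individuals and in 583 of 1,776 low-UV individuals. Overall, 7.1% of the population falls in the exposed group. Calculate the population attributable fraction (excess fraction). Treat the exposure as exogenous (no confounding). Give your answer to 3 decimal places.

PAF ≈ 0.069

p₁ = P(outcome | exposed) = 1478/2199 = 0.67212
p₀ = P(outcome | unexposed) = 583/1776 = 0.32827
Overall risk P(Y=1) = π·p₁ + (1−π)·p₀ = 0.071×0.67212 + 0.929×0.32827 = 0.35268.
Under exogeneity, PAF = [P(Y=1) − p₀] / P(Y=1).
PAF = (0.35268 − 0.32827) / 0.35268 ≈ 0.0692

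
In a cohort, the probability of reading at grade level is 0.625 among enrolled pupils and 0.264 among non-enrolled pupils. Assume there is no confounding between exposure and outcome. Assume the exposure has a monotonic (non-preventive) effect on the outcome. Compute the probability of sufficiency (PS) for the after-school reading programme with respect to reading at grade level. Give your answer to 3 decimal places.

Let p₁ = 0.625, p₀ = 0.264.
Under exogeneity and monotonicity, PS = (p₁ − p₀) / (1 − p₀).
PS = (0.625 − 0.264) / (1 − 0.264) = 0.361 / 0.736 ≈ 0.4905

PS ≈ 0.490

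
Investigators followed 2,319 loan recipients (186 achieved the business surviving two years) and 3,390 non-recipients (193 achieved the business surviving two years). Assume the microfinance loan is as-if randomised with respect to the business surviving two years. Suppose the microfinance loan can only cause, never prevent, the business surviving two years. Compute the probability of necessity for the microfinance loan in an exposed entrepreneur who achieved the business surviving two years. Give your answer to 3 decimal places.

PN ≈ 0.290

p₁ = P(outcome | exposed) = 186/2319 = 0.080207
p₀ = P(outcome | unexposed) = 193/3390 = 0.056932
Under exogeneity and monotonicity, PN = (p₁ − p₀) / p₁.
PN = (0.080207 − 0.056932) / 0.080207 = 0.023275 / 0.080207 ≈ 0.2902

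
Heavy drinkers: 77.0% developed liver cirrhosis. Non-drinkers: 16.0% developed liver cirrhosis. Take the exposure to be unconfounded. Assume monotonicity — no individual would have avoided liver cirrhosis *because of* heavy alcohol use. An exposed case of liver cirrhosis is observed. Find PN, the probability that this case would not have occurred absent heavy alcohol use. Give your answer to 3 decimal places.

PN ≈ 0.792

p₁ = 0.77, p₀ = 0.16.
Under exogeneity and monotonicity, PN = (p₁ − p₀) / p₁.
PN = (0.77 − 0.16) / 0.77 = 0.61 / 0.77 ≈ 0.7922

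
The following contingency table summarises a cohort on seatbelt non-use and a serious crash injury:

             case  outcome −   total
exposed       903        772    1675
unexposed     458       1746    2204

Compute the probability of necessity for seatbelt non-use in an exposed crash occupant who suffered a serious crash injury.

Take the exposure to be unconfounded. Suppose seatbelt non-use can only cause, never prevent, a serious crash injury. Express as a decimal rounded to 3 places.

p₁ = P(outcome | exposed) = 903/1675 = 0.5391
p₀ = P(outcome | unexposed) = 458/2204 = 0.2078
Under exogeneity and monotonicity, PN = (p₁ − p₀) / p₁.
PN = (0.5391 − 0.2078) / 0.5391 = 0.3313 / 0.5391 ≈ 0.6145

PN ≈ 0.615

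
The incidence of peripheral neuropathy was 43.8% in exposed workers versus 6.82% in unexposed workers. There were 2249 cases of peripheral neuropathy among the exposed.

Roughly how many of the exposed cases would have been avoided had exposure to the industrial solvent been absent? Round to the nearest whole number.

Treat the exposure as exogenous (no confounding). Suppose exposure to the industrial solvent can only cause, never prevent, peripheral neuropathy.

p₁ = 0.438, p₀ = 0.0682.
PN = (p₁ − p₀)/p₁ = (0.438 − 0.0682) / 0.438 ≈ 0.84429.
Attributable cases ≈ PN × (exposed cases) = 0.84429 × 2249 ≈ 1898.81.

about 1899 cases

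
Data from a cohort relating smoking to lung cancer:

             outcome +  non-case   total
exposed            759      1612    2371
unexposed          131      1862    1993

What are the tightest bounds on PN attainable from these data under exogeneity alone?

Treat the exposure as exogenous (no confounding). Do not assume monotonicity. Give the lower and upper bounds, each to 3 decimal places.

0.795 ≤ PN ≤ 1.000

p₁ = P(outcome | exposed) = 759/2371 = 0.32012
p₀ = P(outcome | unexposed) = 131/1993 = 0.06573
Under exogeneity alone the bounds on PN are max{0,(p₁−p₀)/p₁} ≤ PN ≤ min{1,(1−p₀)/p₁}.
  lower = (p₁ − p₀)/p₁ = 0.25439 / 0.32012 ≈ 0.7947
  upper = min{1, (1 − p₀)/p₁} = 0.93427 / 0.32012 ≈ 2.9185 → capped at 1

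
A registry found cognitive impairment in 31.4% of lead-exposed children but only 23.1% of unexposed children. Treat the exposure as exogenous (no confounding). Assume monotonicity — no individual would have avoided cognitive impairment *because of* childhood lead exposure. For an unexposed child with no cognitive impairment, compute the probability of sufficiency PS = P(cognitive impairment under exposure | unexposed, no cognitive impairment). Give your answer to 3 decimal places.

PS ≈ 0.108

p₁ = 0.314, p₀ = 0.231.
Under exogeneity and monotonicity, PS = (p₁ − p₀) / (1 − p₀).
PS = (0.314 − 0.231) / (1 − 0.231) = 0.083 / 0.769 ≈ 0.1079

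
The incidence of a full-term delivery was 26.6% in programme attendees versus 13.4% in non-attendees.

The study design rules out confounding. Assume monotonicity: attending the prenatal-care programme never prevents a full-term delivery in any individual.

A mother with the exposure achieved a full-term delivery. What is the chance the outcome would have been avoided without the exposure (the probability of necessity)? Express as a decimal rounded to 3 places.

PN ≈ 0.496

p₁ = 0.266, p₀ = 0.134.
Under exogeneity and monotonicity, PN = (p₁ − p₀) / p₁.
PN = (0.266 − 0.134) / 0.266 = 0.132 / 0.266 ≈ 0.4962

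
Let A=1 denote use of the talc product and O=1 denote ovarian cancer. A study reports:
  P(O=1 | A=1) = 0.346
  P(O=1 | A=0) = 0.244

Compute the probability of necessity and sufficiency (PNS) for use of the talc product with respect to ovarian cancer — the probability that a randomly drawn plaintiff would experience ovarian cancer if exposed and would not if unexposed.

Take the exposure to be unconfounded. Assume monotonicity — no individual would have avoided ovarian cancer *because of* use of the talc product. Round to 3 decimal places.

Let p₁ = 0.346, p₀ = 0.244.
Under exogeneity and monotonicity, PNS = p₁ − p₀.
PNS = 0.346 − 0.244 = 0.102

PNS ≈ 0.102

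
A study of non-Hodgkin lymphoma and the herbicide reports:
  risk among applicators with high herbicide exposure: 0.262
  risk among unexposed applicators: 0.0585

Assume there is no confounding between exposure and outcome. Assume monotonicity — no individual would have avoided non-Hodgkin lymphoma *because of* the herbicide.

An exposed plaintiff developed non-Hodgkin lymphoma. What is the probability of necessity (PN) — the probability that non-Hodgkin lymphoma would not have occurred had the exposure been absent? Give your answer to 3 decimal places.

Let p₁ = 0.262, p₀ = 0.0585.
Under exogeneity and monotonicity, PN = (p₁ − p₀) / p₁.
PN = (0.262 − 0.0585) / 0.262 = 0.2035 / 0.262 ≈ 0.7767

PN ≈ 0.777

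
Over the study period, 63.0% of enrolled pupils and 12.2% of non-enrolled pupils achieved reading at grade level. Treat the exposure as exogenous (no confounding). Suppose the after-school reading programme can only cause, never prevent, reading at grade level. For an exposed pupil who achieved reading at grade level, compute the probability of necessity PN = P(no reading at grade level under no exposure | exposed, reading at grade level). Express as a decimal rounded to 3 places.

p₁ = 0.63, p₀ = 0.122.
Under exogeneity and monotonicity, PN = (p₁ − p₀) / p₁.
PN = (0.63 − 0.122) / 0.63 = 0.508 / 0.63 ≈ 0.8063

PN ≈ 0.806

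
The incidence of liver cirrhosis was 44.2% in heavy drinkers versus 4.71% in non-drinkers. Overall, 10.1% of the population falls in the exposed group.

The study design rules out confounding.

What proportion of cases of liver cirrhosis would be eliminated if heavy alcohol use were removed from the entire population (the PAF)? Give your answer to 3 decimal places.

PAF ≈ 0.459

p₁ = 0.442, p₀ = 0.0471.
Overall risk P(Y=1) = π·p₁ + (1−π)·p₀ = 0.101×0.442 + 0.899×0.0471 = 0.086985.
Under exogeneity, PAF = [P(Y=1) − p₀] / P(Y=1).
PAF = (0.086985 − 0.0471) / 0.086985 ≈ 0.4585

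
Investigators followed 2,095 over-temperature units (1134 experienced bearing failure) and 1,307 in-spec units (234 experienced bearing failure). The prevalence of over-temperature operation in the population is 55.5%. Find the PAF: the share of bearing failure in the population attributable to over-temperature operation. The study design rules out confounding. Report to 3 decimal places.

PAF ≈ 0.529

p₁ = P(outcome | exposed) = 1134/2095 = 0.54129
p₀ = P(outcome | unexposed) = 234/1307 = 0.17904
Overall risk P(Y=1) = π·p₁ + (1−π)·p₀ = 0.555×0.54129 + 0.445×0.17904 = 0.38009.
Under exogeneity, PAF = [P(Y=1) − p₀] / P(Y=1).
PAF = (0.38009 − 0.17904) / 0.38009 ≈ 0.5290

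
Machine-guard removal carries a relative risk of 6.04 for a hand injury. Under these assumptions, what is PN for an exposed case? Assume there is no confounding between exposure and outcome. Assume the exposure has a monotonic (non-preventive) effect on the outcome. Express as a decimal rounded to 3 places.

Under exogeneity and monotonicity, PN = (RR − 1) / RR = 1 − 1/RR.
PN = (6.04 − 1) / 6.04 = 5.04 / 6.04 ≈ 0.8344

PN ≈ 0.834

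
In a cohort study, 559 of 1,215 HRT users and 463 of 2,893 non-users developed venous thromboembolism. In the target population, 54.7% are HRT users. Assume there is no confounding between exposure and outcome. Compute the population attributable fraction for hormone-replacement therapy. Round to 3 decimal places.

p₁ = P(outcome | exposed) = 559/1215 = 0.46008
p₀ = P(outcome | unexposed) = 463/2893 = 0.16004
Overall risk P(Y=1) = π·p₁ + (1−π)·p₀ = 0.547×0.46008 + 0.453×0.16004 = 0.32416.
Under exogeneity, PAF = [P(Y=1) − p₀] / P(Y=1).
PAF = (0.32416 − 0.16004) / 0.32416 ≈ 0.5063

PAF ≈ 0.506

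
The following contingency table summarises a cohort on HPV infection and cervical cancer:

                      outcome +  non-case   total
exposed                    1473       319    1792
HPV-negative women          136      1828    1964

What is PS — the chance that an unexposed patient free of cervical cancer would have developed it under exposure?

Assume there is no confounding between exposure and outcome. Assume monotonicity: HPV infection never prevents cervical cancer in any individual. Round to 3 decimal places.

p₁ = P(outcome | exposed) = 1473/1792 = 0.82199
p₀ = P(outcome | unexposed) = 136/1964 = 0.069246
Under exogeneity and monotonicity, PS = (p₁ − p₀) / (1 − p₀).
PS = (0.82199 − 0.069246) / (1 − 0.069246) = 0.75274 / 0.93075 ≈ 0.8087

PS ≈ 0.809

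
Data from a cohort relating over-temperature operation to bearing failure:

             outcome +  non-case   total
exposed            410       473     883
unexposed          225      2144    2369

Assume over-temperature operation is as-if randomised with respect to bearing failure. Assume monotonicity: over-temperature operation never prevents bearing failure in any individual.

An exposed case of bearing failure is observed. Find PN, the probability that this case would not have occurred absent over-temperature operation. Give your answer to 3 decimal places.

PN ≈ 0.795

p₁ = P(outcome | exposed) = 410/883 = 0.46433
p₀ = P(outcome | unexposed) = 225/2369 = 0.094977
Under exogeneity and monotonicity, PN = (p₁ − p₀) / p₁.
PN = (0.46433 − 0.094977) / 0.46433 = 0.36935 / 0.46433 ≈ 0.7955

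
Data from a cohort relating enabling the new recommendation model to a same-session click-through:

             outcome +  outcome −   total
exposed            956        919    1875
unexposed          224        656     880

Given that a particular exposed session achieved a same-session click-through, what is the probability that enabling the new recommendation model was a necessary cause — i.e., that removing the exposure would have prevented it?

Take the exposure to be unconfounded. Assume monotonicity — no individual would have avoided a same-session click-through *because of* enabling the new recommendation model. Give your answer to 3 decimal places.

p₁ = P(outcome | exposed) = 956/1875 = 0.50987
p₀ = P(outcome | unexposed) = 224/880 = 0.25455
Under exogeneity and monotonicity, PN = (p₁ − p₀) / p₁.
PN = (0.50987 − 0.25455) / 0.50987 = 0.25532 / 0.50987 ≈ 0.5008

PN ≈ 0.501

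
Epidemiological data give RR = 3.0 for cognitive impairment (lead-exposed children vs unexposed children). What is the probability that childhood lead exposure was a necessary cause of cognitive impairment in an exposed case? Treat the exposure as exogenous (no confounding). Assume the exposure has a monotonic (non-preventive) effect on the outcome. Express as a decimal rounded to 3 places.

PN ≈ 0.667

Under exogeneity and monotonicity, PN = (RR − 1) / RR = 1 − 1/RR.
PN = (3.0 − 1) / 3.0 = 2 / 3.0 ≈ 0.6667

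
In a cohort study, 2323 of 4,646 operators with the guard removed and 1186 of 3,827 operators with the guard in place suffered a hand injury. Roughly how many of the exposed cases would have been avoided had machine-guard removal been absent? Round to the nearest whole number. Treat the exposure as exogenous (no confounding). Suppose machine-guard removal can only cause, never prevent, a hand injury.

about 883 cases

p₁ = P(outcome | exposed) = 2323/4646 = 0.5
p₀ = P(outcome | unexposed) = 1186/3827 = 0.3099
PN = (p₁ − p₀)/p₁ = (0.5 − 0.3099) / 0.5 ≈ 0.38019.
Attributable cases ≈ PN × (exposed cases) = 0.38019 × 2323 ≈ 883.19.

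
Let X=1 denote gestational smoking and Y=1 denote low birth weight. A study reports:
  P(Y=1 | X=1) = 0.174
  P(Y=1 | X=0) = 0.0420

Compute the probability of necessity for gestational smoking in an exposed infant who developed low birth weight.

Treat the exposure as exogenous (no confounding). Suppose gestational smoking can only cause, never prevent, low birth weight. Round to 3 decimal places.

Let p₁ = 0.174, p₀ = 0.042.
Under exogeneity and monotonicity, PN = (p₁ − p₀) / p₁.
PN = (0.174 − 0.042) / 0.174 = 0.132 / 0.174 ≈ 0.7586

PN ≈ 0.759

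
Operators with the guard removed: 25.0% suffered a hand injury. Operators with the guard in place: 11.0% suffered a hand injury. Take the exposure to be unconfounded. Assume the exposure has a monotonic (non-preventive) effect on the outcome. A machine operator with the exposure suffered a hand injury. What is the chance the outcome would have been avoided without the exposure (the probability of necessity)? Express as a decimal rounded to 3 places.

p₁ = 0.25, p₀ = 0.11.
Under exogeneity and monotonicity, PN = (p₁ − p₀) / p₁.
PN = (0.25 − 0.11) / 0.25 = 0.14 / 0.25 ≈ 0.5600

PN ≈ 0.560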